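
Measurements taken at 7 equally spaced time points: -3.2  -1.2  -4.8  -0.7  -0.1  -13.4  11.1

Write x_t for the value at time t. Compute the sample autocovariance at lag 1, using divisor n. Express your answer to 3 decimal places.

-24.707

Mean x̄ = (-3.2 − 1.2 − 4.8 − 0.7 − 0.1 − 13.4 + 11.1)/7 = -1.7571
Deviations: -1.4429, 0.5571, -3.0429, 1.0571, 1.6571, -11.6429, 12.8571
Σ_{t=1}^{6}(x_t−x̄)(x_{t+1}−x̄) = -172.9518
γ_1 = -172.9518 / 7 = -24.707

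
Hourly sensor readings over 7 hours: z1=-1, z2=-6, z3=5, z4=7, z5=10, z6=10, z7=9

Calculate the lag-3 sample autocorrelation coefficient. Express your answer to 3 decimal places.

Mean z̄ = (-1 − 6 + 5 + 7 + 10 + 10 + 9)/7 = 4.8571
Deviations from mean: -5.8571, -10.8571, 0.1429, 2.1429, 5.1429, 5.1429, 4.1429
Numerator Σ_{t=1}^{4}(z_t−z̄)(z_{t+3}−z̄) = -58.7755
Denominator Σ(z_t−z̄)² = 226.8571
r_3 = -58.7755 / 226.8571 = -0.259

-0.259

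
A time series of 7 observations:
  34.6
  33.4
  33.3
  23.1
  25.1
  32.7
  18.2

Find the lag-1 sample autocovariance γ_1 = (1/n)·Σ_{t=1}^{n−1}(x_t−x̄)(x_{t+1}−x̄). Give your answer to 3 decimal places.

Mean x̄ = (34.6 + 33.4 + 33.3 + 23.1 + 25.1 + 32.7 + 18.2)/7 = 28.6286
Deviations: 5.9714, 4.7714, 4.6714, -5.5286, -3.5286, 4.0714, -10.4286
Σ_{t=1}^{6}(x_t−x̄)(x_{t+1}−x̄) = -12.3622
γ_1 = -12.3622 / 7 = -1.766

-1.766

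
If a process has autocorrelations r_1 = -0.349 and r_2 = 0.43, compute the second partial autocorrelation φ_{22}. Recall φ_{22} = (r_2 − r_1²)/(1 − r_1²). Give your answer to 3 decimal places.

0.351

φ_{22} = (r_2 − r_1²) / (1 − r_1²)
r_1² = (-0.349)² = 0.121801
Numerator = 0.43 − 0.1218 = 0.3082; denominator = 1 − 0.1218 = 0.8782
φ_{22} = 0.3082 / 0.8782 = 0.351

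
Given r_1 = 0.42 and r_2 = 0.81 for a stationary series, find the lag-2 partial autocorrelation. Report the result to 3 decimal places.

φ_{22} = (r_2 − r_1²) / (1 − r_1²)
r_1² = (0.42)² = 0.1764
Numerator = 0.81 − 0.1764 = 0.6336; denominator = 1 − 0.1764 = 0.8236
φ_{22} = 0.6336 / 0.8236 = 0.769

0.769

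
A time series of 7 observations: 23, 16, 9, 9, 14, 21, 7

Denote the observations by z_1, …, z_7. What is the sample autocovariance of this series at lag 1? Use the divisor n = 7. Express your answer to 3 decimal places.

-2.268

Mean z̄ = (23 + 16 + 9 + 9 + 14 + 21 + 7)/7 = 14.1429
Deviations: 8.8571, 1.8571, -5.1429, -5.1429, -0.1429, 6.8571, -7.1429
Σ_{t=1}^{6}(z_t−z̄)(z_{t+1}−z̄) = -15.8776
γ_1 = -15.8776 / 7 = -2.268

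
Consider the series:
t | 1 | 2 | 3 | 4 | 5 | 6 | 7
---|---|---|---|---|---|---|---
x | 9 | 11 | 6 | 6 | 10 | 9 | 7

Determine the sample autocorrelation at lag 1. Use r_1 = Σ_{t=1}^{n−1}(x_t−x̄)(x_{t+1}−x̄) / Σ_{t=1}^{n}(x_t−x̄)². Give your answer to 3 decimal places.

Mean x̄ = (9 + 11 + 6 + 6 + 10 + 9 + 7)/7 = 8.2857
Deviations from mean: 0.7143, 2.7143, -2.2857, -2.2857, 1.7143, 0.7143, -1.2857
Σ(x_t−x̄)(x_{t+1}−x̄) = (1.9388) + (-6.2041) + (5.2245) + (-3.9184) + (1.2245) + (-0.9184) = -2.6531
Denominator Σ(x_t−x̄)² = 23.4286
r_1 = -2.6531 / 23.4286 = -0.113

-0.113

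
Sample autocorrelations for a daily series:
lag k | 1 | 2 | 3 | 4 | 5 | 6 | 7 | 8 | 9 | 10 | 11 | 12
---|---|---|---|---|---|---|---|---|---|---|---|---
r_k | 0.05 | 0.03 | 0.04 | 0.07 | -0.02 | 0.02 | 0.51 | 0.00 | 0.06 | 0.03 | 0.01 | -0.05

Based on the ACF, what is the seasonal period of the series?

The largest autocorrelation is r_7 = 0.51; the remaining lags stay at or below 0.07.
The dominant spike at lag 7 indicates a seasonal period of 7.

7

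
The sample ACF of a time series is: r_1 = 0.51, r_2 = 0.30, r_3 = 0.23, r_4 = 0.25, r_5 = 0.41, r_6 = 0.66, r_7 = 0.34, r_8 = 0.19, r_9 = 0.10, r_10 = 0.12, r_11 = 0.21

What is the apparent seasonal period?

6

The largest autocorrelation is r_6 = 0.66; the remaining lags stay at or below 0.51. The elevated value at lag 1 (0.51), dropping to 0.30 at lag 2, reflects decaying short-term dependence rather than seasonality.
The dominant spike at lag 6 indicates a seasonal period of 6.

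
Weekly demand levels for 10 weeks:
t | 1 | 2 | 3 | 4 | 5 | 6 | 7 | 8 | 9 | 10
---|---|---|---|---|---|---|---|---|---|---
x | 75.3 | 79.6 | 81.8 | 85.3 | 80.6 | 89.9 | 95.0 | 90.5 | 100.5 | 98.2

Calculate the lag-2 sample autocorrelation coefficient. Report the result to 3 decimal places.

Mean x̄ = (75.3 + 79.6 + 81.8 + 85.3 + 80.6 + 89.9 + 95.0 + 90.5 + 100.5 + 98.2)/10 = 87.6700
Numerator Σ_{t=1}^{8}(x_t−x̄)(x_{t+2}−x̄) = 206.2852
Denominator Σ(x_t−x̄)² = 650.4010
r_2 = 206.2852 / 650.4010 = 0.317

0.317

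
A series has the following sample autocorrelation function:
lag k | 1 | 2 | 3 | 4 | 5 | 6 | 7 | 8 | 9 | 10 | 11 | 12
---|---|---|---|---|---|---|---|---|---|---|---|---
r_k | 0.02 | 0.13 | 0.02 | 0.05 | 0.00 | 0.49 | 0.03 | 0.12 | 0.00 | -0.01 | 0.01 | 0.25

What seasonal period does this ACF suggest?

6

The largest autocorrelation is r_6 = 0.49, with a weaker echo at lag 12 (0.25); the remaining lags stay at or below 0.13.
The dominant spike at lag 6 indicates a seasonal period of 6.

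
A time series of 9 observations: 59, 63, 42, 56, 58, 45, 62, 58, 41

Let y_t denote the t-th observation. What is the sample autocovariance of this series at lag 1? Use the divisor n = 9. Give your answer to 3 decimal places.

-22.857

Mean ȳ = (59 + 63 + 42 + 56 + 58 + 45 + 62 + 58 + 41)/9 = 53.7778
Σ_{t=1}^{8}(y_t−ȳ)(y_{t+1}−ȳ) = -205.7160
γ_1 = -205.7160 / 9 = -22.857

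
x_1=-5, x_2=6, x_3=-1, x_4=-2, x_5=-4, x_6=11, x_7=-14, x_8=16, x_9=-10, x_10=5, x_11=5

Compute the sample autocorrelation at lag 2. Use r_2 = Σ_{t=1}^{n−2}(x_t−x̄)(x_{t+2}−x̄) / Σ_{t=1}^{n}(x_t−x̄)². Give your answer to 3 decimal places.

Mean x̄ = (-5 + 6 − 1 − 2 − 4 + 11 − 14 + 16 − 10 + 5 + 5)/11 = 0.6364
Numerator Σ_{t=1}^{9}(x_t−x̄)(x_{t+2}−x̄) = 378.7355
Denominator Σ(x_t−x̄)² = 800.5455
r_2 = 378.7355 / 800.5455 = 0.473

0.473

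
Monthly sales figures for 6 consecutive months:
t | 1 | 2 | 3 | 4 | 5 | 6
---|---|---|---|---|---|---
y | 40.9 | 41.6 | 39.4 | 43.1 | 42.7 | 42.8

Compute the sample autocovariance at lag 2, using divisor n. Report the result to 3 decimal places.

Mean ȳ = (40.9 + 41.6 + 39.4 + 43.1 + 42.7 + 42.8)/6 = 41.7500
Deviations: -0.8500, -0.1500, -2.3500, 1.3500, 0.9500, 1.0500
Σ_{t=1}^{4}(y_t−ȳ)(y_{t+2}−ȳ) = 0.9800
γ_2 = 0.9800 / 6 = 0.163

0.163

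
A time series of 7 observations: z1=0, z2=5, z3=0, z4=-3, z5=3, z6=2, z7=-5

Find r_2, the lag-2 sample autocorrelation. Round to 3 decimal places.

Mean z̄ = (0 + 5 + 0 − 3 + 3 + 2 − 5)/7 = 0.2857
Deviations from mean: -0.2857, 4.7143, -0.2857, -3.2857, 2.7143, 1.7143, -5.2857
Numerator Σ_{t=1}^{5}(z_t−z̄)(z_{t+2}−z̄) = -36.1633
Denominator Σ(z_t−z̄)² = 71.4286
r_2 = -36.1633 / 71.4286 = -0.506

-0.506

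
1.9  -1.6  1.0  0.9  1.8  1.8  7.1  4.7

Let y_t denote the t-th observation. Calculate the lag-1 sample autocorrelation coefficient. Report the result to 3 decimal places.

Mean ȳ = (1.9 − 1.6 + 1.0 + 0.9 + 1.8 + 1.8 + 7.1 + 4.7)/8 = 2.2000
Deviations from mean: -0.3000, -3.8000, -1.2000, -1.3000, -0.4000, -0.4000, 4.9000, 2.5000
Σ(y_t−ȳ)(y_{t+1}−ȳ) = (1.1400) + (4.5600) + (1.5600) + (0.5200) + (0.1600) + (-1.9600) + (12.2500) = 18.2300
Denominator Σ(y_t−ȳ)² = 48.2400
r_1 = 18.2300 / 48.2400 = 0.378

0.378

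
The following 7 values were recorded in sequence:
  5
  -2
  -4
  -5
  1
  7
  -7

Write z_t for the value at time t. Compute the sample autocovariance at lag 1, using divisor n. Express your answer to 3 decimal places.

Mean z̄ = (5 − 2 − 4 − 5 + 1 + 7 − 7)/7 = -0.7143
Deviations: 5.7143, -1.2857, -3.2857, -4.2857, 1.7143, 7.7143, -6.2857
Σ_{t=1}^{6}(z_t−z̄)(z_{t+1}−z̄) = -31.6531
γ_1 = -31.6531 / 7 = -4.522

-4.522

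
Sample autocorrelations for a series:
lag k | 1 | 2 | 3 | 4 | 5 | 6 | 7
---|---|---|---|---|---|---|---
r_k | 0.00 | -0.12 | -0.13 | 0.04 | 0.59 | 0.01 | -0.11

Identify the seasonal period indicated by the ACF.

5

The largest autocorrelation is r_5 = 0.59; the remaining lags stay at or below 0.04.
The dominant spike at lag 5 indicates a seasonal period of 5.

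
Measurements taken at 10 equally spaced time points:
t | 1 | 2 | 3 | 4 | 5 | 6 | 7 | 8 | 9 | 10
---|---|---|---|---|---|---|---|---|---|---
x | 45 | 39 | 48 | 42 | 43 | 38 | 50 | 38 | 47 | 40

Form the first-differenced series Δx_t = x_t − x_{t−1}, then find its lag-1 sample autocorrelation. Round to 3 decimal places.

First differences Δx: -6, 9, -6, 1, -5, 12, -12, 9, -7
Mean of differences = -0.5556
Numerator Σ(Δx_t−Δx̄)(Δx_{t+1}−Δx̄) = -489.8642
Denominator Σ(Δx_t−Δx̄)² = 594.2222
r_1(Δx) = -489.8642 / 594.2222 = -0.824

-0.824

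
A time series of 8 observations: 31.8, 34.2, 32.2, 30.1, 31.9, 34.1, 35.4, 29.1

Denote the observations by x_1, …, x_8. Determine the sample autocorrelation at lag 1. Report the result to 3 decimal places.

-0.166

Mean x̄ = (31.8 + 34.2 + 32.2 + 30.1 + 31.9 + 34.1 + 35.4 + 29.1)/8 = 32.3500
Σ(x_t−x̄)(x_{t+1}−x̄) = (-1.0175) + (-0.2775) + (0.3375) + (1.0125) + (-0.7875) + (5.3375) + (-9.9125) = -5.3075
Denominator Σ(x_t−x̄)² = 31.9400
r_1 = -5.3075 / 31.9400 = -0.166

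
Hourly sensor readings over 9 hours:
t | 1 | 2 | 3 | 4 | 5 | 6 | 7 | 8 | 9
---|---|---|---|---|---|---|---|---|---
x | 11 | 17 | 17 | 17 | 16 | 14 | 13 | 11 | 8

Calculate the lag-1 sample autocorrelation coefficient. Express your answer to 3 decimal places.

0.438

Mean x̄ = (11 + 17 + 17 + 17 + 16 + 14 + 13 + 11 + 8)/9 = 13.7778
Numerator Σ_{t=1}^{8}(x_t−x̄)(x_{t+1}−x̄) = 37.5062
Denominator Σ(x_t−x̄)² = 85.5556
r_1 = 37.5062 / 85.5556 = 0.438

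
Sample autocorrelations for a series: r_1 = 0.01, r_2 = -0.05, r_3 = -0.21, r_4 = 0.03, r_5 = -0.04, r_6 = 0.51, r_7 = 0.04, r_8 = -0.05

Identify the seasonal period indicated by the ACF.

The largest autocorrelation is r_6 = 0.51; the remaining lags stay at or below 0.04.
The dominant spike at lag 6 indicates a seasonal period of 6.

6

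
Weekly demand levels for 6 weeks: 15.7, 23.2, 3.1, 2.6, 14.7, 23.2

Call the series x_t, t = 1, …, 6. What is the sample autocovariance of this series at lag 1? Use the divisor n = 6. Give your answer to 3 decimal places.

5.820

Mean x̄ = (15.7 + 23.2 + 3.1 + 2.6 + 14.7 + 23.2)/6 = 13.7500
Deviations: 1.9500, 9.4500, -10.6500, -11.1500, 0.9500, 9.4500
Σ_{t=1}^{5}(x_t−x̄)(x_{t+1}−x̄) = 34.9175
γ_1 = 34.9175 / 6 = 5.820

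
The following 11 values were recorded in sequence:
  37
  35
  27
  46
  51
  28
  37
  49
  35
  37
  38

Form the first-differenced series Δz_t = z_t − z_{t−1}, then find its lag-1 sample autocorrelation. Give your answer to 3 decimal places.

-0.319

First differences Δz: -2, -8, 19, 5, -23, 9, 12, -14, 2, 1
Mean of differences = 0.1000
Numerator Σ(Δz_t−Δz̄)(Δz_{t+1}−Δz̄) = -449.2100
Denominator Σ(Δz_t−Δz̄)² = 1408.9000
r_1(Δz) = -449.2100 / 1408.9000 = -0.319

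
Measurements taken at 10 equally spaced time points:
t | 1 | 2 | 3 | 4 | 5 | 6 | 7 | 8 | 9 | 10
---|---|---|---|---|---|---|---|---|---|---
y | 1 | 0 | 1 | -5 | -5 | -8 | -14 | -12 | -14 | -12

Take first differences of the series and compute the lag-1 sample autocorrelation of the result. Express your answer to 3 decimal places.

First differences Δy: -1, 1, -6, 0, -3, -6, 2, -2, 2
Mean of differences = -1.4444
Numerator Σ(Δy_t−Δȳ)(Δy_{t+1}−Δȳ) = -31.3086
Denominator Σ(Δy_t−Δȳ)² = 76.2222
r_1(Δy) = -31.3086 / 76.2222 = -0.411

-0.411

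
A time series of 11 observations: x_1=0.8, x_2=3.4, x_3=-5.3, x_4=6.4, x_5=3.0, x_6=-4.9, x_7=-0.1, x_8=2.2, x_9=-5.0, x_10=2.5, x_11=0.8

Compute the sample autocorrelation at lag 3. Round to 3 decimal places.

0.472

Mean x̄ = (0.8 + 3.4 − 5.3 + 6.4 + 3.0 − 4.9 − 0.1 + 2.2 − 5.0 + 2.5 + 0.8)/11 = 0.3455
Numerator Σ_{t=1}^{8}(x_t−x̄)(x_{t+3}−x̄) = 70.6220
Denominator Σ(x_t−x̄)² = 149.6873
r_3 = 70.6220 / 149.6873 = 0.472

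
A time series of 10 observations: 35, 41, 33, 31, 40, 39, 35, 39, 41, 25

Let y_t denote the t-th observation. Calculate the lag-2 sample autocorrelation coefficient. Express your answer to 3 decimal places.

-0.340

Mean ȳ = (35 + 41 + 33 + 31 + 40 + 39 + 35 + 39 + 41 + 25)/10 = 35.9000
Numerator Σ_{t=1}^{8}(y_t−ȳ)(y_{t+2}−ȳ) = -81.9200
Denominator Σ(y_t−ȳ)² = 240.9000
r_2 = -81.9200 / 240.9000 = -0.340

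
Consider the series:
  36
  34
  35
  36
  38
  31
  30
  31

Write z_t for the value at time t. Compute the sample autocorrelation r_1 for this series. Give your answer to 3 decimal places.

0.373

Mean z̄ = (36 + 34 + 35 + 36 + 38 + 31 + 30 + 31)/8 = 33.8750
Deviations from mean: 2.1250, 0.1250, 1.1250, 2.1250, 4.1250, -2.8750, -3.8750, -2.8750
Numerator Σ_{t=1}^{7}(z_t−z̄)(z_{t+1}−z̄) = 21.9844
Denominator Σ(z_t−z̄)² = 58.8750
r_1 = 21.9844 / 58.8750 = 0.373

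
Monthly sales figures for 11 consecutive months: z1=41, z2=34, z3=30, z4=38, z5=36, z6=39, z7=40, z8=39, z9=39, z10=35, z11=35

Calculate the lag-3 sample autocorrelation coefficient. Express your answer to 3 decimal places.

-0.109

Mean z̄ = (41 + 34 + 30 + 38 + 36 + 39 + 40 + 39 + 39 + 35 + 35)/11 = 36.9091
Numerator Σ_{t=1}^{8}(z_t−z̄)(z_{t+3}−z̄) = -11.3884
Denominator Σ(z_t−z̄)² = 104.9091
r_3 = -11.3884 / 104.9091 = -0.109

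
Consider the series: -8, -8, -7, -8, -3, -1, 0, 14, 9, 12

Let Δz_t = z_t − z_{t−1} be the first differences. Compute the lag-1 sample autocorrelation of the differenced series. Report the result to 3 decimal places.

-0.495

First differences Δz: 0, 1, -1, 5, 2, 1, 14, -5, 3
Mean of differences = 2.2222
Numerator Σ(Δz_t−Δz̄)(Δz_{t+1}−Δz̄) = -107.7160
Denominator Σ(Δz_t−Δz̄)² = 217.5556
r_1(Δz) = -107.7160 / 217.5556 = -0.495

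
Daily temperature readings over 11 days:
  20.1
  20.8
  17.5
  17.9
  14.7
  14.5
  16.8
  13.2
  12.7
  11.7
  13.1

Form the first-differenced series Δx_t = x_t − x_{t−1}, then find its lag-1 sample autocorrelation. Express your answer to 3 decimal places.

First differences Δx: 0.7, -3.3, 0.4, -3.2, -0.2, 2.3, -3.6, -0.5, -1.0, 1.4
Mean of differences = -0.7000
Numerator Σ(Δx_t−Δx̄)(Δx_{t+1}−Δx̄) = -18.9700
Denominator Σ(Δx_t−Δx̄)² = 38.3800
r_1(Δx) = -18.9700 / 38.3800 = -0.494

-0.494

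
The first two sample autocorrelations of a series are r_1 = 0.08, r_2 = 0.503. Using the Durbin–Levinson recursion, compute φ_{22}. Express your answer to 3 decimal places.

0.500

φ_{22} = (r_2 − r_1²) / (1 − r_1²)
r_1² = (0.08)² = 0.0064
Numerator = 0.503 − 0.0064 = 0.4966; denominator = 1 − 0.0064 = 0.9936
φ_{22} = 0.4966 / 0.9936 = 0.500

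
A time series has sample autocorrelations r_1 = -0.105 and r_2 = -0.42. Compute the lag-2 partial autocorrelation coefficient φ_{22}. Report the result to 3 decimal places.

-0.436

φ_{22} = (r_2 − r_1²) / (1 − r_1²)
r_1² = (-0.105)² = 0.011025
Numerator = -0.42 − 0.0110 = -0.4310; denominator = 1 − 0.0110 = 0.9890
φ_{22} = -0.4310 / 0.9890 = -0.436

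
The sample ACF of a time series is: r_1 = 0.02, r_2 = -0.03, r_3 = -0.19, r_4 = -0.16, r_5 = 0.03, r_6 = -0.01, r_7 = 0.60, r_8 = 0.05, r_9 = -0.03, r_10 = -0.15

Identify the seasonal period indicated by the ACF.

The largest autocorrelation is r_7 = 0.60; the remaining lags stay at or below 0.05.
The dominant spike at lag 7 indicates a seasonal period of 7.

7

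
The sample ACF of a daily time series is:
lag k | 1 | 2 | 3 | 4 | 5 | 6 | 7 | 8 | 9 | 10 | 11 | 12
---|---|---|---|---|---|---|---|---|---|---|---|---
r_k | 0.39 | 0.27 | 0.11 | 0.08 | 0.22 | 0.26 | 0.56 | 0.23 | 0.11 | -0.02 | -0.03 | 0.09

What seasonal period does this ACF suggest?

The largest autocorrelation is r_7 = 0.56; the remaining lags stay at or below 0.39. The elevated value at lag 1 (0.39), dropping to 0.27 at lag 2, reflects decaying short-term dependence rather than seasonality.
The dominant spike at lag 7 indicates a seasonal period of 7.

7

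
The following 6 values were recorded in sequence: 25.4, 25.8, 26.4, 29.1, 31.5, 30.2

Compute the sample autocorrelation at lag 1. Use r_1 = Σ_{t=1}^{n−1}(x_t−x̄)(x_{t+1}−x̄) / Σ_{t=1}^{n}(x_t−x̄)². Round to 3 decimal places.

0.585

Mean x̄ = (25.4 + 25.8 + 26.4 + 29.1 + 31.5 + 30.2)/6 = 28.0667
Numerator Σ_{t=1}^{5}(x_t−x̄)(x_{t+1}−x̄) = 18.9722
Denominator Σ(x_t−x̄)² = 32.4333
r_1 = 18.9722 / 32.4333 = 0.585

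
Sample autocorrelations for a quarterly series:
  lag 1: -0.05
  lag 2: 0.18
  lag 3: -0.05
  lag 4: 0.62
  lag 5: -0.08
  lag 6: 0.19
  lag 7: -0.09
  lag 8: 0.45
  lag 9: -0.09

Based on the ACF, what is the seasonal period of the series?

The largest autocorrelation is r_4 = 0.62, with a weaker echo at lag 8 (0.45); the remaining lags stay at or below 0.19.
The dominant spike at lag 4 indicates a seasonal period of 4.

4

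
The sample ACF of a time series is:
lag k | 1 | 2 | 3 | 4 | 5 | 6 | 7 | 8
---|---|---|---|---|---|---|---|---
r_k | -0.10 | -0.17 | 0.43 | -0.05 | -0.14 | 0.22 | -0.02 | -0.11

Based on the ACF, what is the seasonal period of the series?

3

The largest autocorrelation is r_3 = 0.43, with a weaker echo at lag 6 (0.22); the remaining lags stay at or below -0.02.
The dominant spike at lag 3 indicates a seasonal period of 3.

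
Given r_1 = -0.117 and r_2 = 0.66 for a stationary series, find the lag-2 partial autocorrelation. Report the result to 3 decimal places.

φ_{22} = (r_2 − r_1²) / (1 − r_1²)
r_1² = (-0.117)² = 0.013689
Numerator = 0.66 − 0.0137 = 0.6463; denominator = 1 − 0.0137 = 0.9863
φ_{22} = 0.6463 / 0.9863 = 0.655

0.655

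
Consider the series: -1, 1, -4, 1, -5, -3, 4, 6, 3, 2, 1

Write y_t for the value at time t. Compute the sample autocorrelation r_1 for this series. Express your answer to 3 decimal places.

0.313

Mean ȳ = (-1 + 1 − 4 + 1 − 5 − 3 + 4 + 6 + 3 + 2 + 1)/11 = 0.4545
Numerator Σ_{t=1}^{10}(y_t−ȳ)(y_{t+1}−ȳ) = 36.5207
Denominator Σ(y_t−ȳ)² = 116.7273
r_1 = 36.5207 / 116.7273 = 0.313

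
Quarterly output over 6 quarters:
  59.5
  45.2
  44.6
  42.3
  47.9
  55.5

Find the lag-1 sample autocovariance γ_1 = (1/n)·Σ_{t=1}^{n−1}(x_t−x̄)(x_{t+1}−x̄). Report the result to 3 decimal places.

Mean x̄ = (59.5 + 45.2 + 44.6 + 42.3 + 47.9 + 55.5)/6 = 49.1667
Σ_{t=1}^{5}(x_t−x̄)(x_{t+1}−x̄) = 9.1589
γ_1 = 9.1589 / 6 = 1.526

1.526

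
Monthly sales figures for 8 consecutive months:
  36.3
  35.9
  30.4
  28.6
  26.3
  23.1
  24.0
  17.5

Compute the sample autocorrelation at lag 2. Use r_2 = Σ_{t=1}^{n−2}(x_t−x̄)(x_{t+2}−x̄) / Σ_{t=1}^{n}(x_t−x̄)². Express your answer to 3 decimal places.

Mean x̄ = (36.3 + 35.9 + 30.4 + 28.6 + 26.3 + 23.1 + 24.0 + 17.5)/8 = 27.7625
Numerator Σ_{t=1}^{6}(x_t−x̄)(x_{t+2}−x̄) = 74.9222
Denominator Σ(x_t−x̄)² = 290.1188
r_2 = 74.9222 / 290.1188 = 0.258

0.258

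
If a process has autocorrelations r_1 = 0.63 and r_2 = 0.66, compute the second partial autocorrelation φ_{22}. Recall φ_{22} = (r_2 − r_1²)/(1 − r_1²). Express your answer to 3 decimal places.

φ_{22} = (r_2 − r_1²) / (1 − r_1²)
r_1² = (0.63)² = 0.3969
Numerator = 0.66 − 0.3969 = 0.2631; denominator = 1 − 0.3969 = 0.6031
φ_{22} = 0.2631 / 0.6031 = 0.436

0.436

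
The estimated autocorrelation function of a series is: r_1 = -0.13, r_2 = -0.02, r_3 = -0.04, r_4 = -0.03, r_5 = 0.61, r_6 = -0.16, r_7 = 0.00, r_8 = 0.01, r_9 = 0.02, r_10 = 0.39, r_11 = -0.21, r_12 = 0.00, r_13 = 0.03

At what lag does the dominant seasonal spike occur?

The largest autocorrelation is r_5 = 0.61, with a weaker echo at lag 10 (0.39); the remaining lags stay at or below 0.03.
The dominant spike at lag 5 indicates a seasonal period of 5.

5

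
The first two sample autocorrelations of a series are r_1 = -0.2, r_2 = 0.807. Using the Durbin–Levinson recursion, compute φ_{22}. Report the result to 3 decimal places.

0.799

φ_{22} = (r_2 − r_1²) / (1 − r_1²)
r_1² = (-0.2)² = 0.04
Numerator = 0.807 − 0.0400 = 0.7670; denominator = 1 − 0.0400 = 0.9600
φ_{22} = 0.7670 / 0.9600 = 0.799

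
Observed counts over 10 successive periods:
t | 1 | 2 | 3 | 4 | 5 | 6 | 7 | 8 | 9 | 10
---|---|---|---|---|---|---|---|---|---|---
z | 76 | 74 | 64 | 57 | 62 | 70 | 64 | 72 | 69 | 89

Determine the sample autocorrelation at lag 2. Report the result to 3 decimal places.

Mean z̄ = (76 + 74 + 64 + 57 + 62 + 70 + 64 + 72 + 69 + 89)/10 = 69.7000
Numerator Σ_{t=1}^{8}(z_t−z̄)(z_{t+2}−z̄) = 42.5200
Denominator Σ(z_t−z̄)² = 722.1000
r_2 = 42.5200 / 722.1000 = 0.059

0.059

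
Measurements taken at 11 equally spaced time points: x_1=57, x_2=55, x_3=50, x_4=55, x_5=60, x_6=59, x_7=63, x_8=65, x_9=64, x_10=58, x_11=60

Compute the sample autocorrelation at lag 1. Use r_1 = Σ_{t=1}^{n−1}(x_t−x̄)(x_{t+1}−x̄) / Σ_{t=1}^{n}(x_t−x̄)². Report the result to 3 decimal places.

Mean x̄ = (57 + 55 + 50 + 55 + 60 + 59 + 63 + 65 + 64 + 58 + 60)/11 = 58.7273
Numerator Σ_{t=1}^{10}(x_t−x̄)(x_{t+1}−x̄) = 123.3802
Denominator Σ(x_t−x̄)² = 196.1818
r_1 = 123.3802 / 196.1818 = 0.629

0.629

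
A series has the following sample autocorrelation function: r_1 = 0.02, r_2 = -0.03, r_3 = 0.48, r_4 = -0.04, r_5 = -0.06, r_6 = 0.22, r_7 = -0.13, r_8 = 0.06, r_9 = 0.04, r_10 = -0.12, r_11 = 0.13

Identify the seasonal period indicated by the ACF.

3

The largest autocorrelation is r_3 = 0.48, with a weaker echo at lag 6 (0.22); the remaining lags stay at or below 0.13.
The dominant spike at lag 3 indicates a seasonal period of 3.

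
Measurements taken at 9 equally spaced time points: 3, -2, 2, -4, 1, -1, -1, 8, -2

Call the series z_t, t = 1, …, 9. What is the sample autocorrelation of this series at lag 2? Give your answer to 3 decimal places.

0.136

Mean z̄ = (3 − 2 + 2 − 4 + 1 − 1 − 1 + 8 − 2)/9 = 0.4444
Σ(z_t−z̄)(z_{t+2}−z̄) = (3.9753) + (10.8642) + (0.8642) + (6.4198) + (-0.8025) + (-10.9136) + (3.5309) = 13.9383
Denominator Σ(z_t−z̄)² = 102.2222
r_2 = 13.9383 / 102.2222 = 0.136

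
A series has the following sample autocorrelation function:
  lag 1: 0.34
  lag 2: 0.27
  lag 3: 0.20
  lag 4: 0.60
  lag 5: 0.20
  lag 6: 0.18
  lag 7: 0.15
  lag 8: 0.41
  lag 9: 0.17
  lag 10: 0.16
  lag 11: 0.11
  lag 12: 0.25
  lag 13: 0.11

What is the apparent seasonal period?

4

The largest autocorrelation is r_4 = 0.60, with a weaker echo at lag 8 (0.41); the remaining lags stay at or below 0.34. The elevated value at lag 1 (0.34), dropping to 0.27 at lag 2, reflects decaying short-term dependence rather than seasonality.
The dominant spike at lag 4 indicates a seasonal period of 4.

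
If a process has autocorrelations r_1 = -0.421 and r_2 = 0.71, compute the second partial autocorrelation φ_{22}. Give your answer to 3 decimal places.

φ_{22} = (r_2 − r_1²) / (1 − r_1²)
r_1² = (-0.421)² = 0.177241
Numerator = 0.71 − 0.1772 = 0.5328; denominator = 1 − 0.1772 = 0.8228
φ_{22} = 0.5328 / 0.8228 = 0.648

0.648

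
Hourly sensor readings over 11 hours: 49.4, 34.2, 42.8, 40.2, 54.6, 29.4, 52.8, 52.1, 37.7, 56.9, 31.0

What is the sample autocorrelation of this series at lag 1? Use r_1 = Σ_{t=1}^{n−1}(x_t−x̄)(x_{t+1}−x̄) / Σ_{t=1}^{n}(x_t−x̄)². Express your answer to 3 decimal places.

-0.597

Mean x̄ = (49.4 + 34.2 + 42.8 + 40.2 + 54.6 + 29.4 + 52.8 + 52.1 + 37.7 + 56.9 + 31.0)/11 = 43.7364
Numerator Σ_{t=1}^{10}(x_t−x̄)(x_{t+1}−x̄) = -587.6704
Denominator Σ(x_t−x̄)² = 983.9855
r_1 = -587.6704 / 983.9855 = -0.597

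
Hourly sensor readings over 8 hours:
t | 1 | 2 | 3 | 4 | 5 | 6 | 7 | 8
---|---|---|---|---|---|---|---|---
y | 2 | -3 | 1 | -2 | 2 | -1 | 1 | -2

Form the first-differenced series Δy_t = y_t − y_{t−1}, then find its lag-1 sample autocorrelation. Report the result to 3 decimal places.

First differences Δy: -5, 4, -3, 4, -3, 2, -3
Mean of differences = -0.5714
Numerator Σ(Δy_t−Δȳ)(Δy_{t+1}−Δȳ) = -66.0408
Denominator Σ(Δy_t−Δȳ)² = 85.7143
r_1(Δy) = -66.0408 / 85.7143 = -0.770

-0.770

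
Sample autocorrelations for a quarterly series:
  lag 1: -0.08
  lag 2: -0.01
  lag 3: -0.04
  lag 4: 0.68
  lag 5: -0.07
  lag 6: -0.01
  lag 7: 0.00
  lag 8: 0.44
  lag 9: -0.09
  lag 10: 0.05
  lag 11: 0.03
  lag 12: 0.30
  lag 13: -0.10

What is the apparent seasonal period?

The largest autocorrelation is r_4 = 0.68, with weaker echoes at lags 8 (0.44) and 12 (0.30); the remaining lags stay at or below 0.05.
The dominant spike at lag 4 indicates a seasonal period of 4.

4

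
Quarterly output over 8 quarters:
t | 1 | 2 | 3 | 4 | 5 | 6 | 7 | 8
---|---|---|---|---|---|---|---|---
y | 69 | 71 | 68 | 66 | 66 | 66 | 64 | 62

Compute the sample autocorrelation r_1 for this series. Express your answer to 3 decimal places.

Mean ȳ = (69 + 71 + 68 + 66 + 66 + 66 + 64 + 62)/8 = 66.5000
Deviations from mean: 2.5000, 4.5000, 1.5000, -0.5000, -0.5000, -0.5000, -2.5000, -4.5000
Numerator Σ_{t=1}^{7}(y_t−ȳ)(y_{t+1}−ȳ) = 30.2500
Denominator Σ(y_t−ȳ)² = 56.0000
r_1 = 30.2500 / 56.0000 = 0.540

0.540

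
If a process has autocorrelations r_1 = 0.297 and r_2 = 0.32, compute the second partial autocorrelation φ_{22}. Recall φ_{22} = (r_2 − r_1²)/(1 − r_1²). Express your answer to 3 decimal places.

0.254

φ_{22} = (r_2 − r_1²) / (1 − r_1²)
r_1² = (0.297)² = 0.088209
Numerator = 0.32 − 0.0882 = 0.2318; denominator = 1 − 0.0882 = 0.9118
φ_{22} = 0.2318 / 0.9118 = 0.254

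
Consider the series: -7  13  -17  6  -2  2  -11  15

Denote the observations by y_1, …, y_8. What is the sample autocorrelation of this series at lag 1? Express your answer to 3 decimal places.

-0.689

Mean ȳ = (-7 + 13 − 17 + 6 − 2 + 2 − 11 + 15)/8 = -0.1250
Σ(y_t−ȳ)(y_{t+1}−ȳ) = (-90.2344) + (-221.4844) + (-103.3594) + (-11.4844) + (-3.9844) + (-23.1094) + (-164.4844) = -618.1406
Denominator Σ(y_t−ȳ)² = 896.8750
r_1 = -618.1406 / 896.8750 = -0.689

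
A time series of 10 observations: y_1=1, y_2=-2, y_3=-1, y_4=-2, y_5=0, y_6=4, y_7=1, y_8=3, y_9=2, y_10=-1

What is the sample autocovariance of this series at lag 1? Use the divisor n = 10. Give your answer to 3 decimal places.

1.025

Mean ȳ = (1 − 2 − 1 − 2 + 0 + 4 + 1 + 3 + 2 − 1)/10 = 0.5000
Σ_{t=1}^{9}(y_t−ȳ)(y_{t+1}−ȳ) = 10.2500
γ_1 = 10.2500 / 10 = 1.025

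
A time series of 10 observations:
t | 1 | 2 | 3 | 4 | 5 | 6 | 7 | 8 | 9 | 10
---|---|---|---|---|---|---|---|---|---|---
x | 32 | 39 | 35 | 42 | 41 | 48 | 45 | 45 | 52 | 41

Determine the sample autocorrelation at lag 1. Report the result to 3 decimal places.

0.293

Mean x̄ = (32 + 39 + 35 + 42 + 41 + 48 + 45 + 45 + 52 + 41)/10 = 42.0000
Numerator Σ_{t=1}^{9}(x_t−x̄)(x_{t+1}−x̄) = 92.0000
Denominator Σ(x_t−x̄)² = 314.0000
r_1 = 92.0000 / 314.0000 = 0.293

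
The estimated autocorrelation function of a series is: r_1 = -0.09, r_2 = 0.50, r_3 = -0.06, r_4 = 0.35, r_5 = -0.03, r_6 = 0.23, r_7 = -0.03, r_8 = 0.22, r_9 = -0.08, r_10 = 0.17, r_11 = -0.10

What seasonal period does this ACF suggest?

The largest autocorrelation is r_2 = 0.50, with weaker echoes at lags 4 (0.35), 6 (0.23), 8 (0.22) and 10 (0.17); the remaining lags stay at or below -0.03.
The dominant spike at lag 2 indicates a seasonal period of 2.

2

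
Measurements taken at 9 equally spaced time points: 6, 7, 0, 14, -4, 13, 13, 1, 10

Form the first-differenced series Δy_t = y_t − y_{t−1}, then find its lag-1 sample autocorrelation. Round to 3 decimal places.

First differences Δy: 1, -7, 14, -18, 17, 0, -12, 9
Mean of differences = 0.5000
Numerator Σ(Δy_t−Δȳ)(Δy_{t+1}−Δȳ) = -768.2500
Denominator Σ(Δy_t−Δȳ)² = 1082.0000
r_1(Δy) = -768.2500 / 1082.0000 = -0.710

-0.710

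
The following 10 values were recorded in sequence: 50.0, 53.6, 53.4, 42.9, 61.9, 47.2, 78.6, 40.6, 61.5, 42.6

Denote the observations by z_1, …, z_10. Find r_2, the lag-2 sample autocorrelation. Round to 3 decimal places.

Mean z̄ = (50.0 + 53.6 + 53.4 + 42.9 + 61.9 + 47.2 + 78.6 + 40.6 + 61.5 + 42.6)/10 = 53.2300
Numerator Σ_{t=1}^{8}(z_t−z̄)(z_{t+2}−z̄) = 699.5762
Denominator Σ(z_t−z̄)² = 1213.3810
r_2 = 699.5762 / 1213.3810 = 0.577

0.577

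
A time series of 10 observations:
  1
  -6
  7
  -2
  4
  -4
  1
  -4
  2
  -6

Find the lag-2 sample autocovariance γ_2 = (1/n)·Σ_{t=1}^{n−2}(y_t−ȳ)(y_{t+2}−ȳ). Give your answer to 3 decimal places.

Mean ȳ = (1 − 6 + 7 − 2 + 4 − 4 + 1 − 4 + 2 − 6)/10 = -0.7000
Σ_{t=1}^{8}(y_t−ȳ)(y_{t+2}−ȳ) = 101.4200
γ_2 = 101.4200 / 10 = 10.142

10.142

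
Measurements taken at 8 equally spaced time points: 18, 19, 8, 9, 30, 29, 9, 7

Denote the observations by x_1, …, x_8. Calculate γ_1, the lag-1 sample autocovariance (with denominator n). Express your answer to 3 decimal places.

Mean x̄ = (18 + 19 + 8 + 9 + 30 + 29 + 9 + 7)/8 = 16.1250
Deviations: 1.8750, 2.8750, -8.1250, -7.1250, 13.8750, 12.8750, -7.1250, -9.1250
Σ_{t=1}^{7}(x_t−x̄)(x_{t+1}−x̄) = 92.9844
γ_1 = 92.9844 / 8 = 11.623

11.623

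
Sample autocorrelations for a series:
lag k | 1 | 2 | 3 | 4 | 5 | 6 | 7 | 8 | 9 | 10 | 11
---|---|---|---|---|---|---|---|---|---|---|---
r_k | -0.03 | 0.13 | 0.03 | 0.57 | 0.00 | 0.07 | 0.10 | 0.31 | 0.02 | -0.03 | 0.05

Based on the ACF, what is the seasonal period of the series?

4

The largest autocorrelation is r_4 = 0.57, with a weaker echo at lag 8 (0.31); the remaining lags stay at or below 0.13.
The dominant spike at lag 4 indicates a seasonal period of 4.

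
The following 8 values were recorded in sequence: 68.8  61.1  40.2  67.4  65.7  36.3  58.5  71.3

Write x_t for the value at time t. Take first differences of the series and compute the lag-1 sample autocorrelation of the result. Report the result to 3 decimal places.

First differences Δx: -7.7, -20.9, 27.2, -1.7, -29.4, 22.2, 12.8
Mean of differences = 0.3571
Numerator Σ(Δx_t−Δx̄)(Δx_{t+1}−Δx̄) = -771.5290
Denominator Σ(Δx_t−Δx̄)² = 2758.9771
r_1(Δx) = -771.5290 / 2758.9771 = -0.280

-0.280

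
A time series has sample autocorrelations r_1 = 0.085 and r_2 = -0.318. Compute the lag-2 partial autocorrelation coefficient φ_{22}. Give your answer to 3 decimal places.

φ_{22} = (r_2 − r_1²) / (1 − r_1²)
r_1² = (0.085)² = 0.007225
Numerator = -0.318 − 0.0072 = -0.3252; denominator = 1 − 0.0072 = 0.9928
φ_{22} = -0.3252 / 0.9928 = -0.328

-0.328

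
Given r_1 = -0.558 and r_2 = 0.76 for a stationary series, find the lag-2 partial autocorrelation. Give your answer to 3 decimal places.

0.651

φ_{22} = (r_2 − r_1²) / (1 − r_1²)
r_1² = (-0.558)² = 0.311364
Numerator = 0.76 − 0.3114 = 0.4486; denominator = 1 − 0.3114 = 0.6886
φ_{22} = 0.4486 / 0.6886 = 0.651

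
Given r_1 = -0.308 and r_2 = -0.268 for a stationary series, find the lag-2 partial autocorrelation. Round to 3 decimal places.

-0.401

φ_{22} = (r_2 − r_1²) / (1 − r_1²)
r_1² = (-0.308)² = 0.094864
Numerator = -0.268 − 0.0949 = -0.3629; denominator = 1 − 0.0949 = 0.9051
φ_{22} = -0.3629 / 0.9051 = -0.401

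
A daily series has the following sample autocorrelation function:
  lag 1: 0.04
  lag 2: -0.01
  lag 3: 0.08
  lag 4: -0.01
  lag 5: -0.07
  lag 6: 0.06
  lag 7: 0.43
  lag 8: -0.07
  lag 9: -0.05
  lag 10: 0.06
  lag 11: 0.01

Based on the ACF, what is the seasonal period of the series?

The largest autocorrelation is r_7 = 0.43; the remaining lags stay at or below 0.08.
The dominant spike at lag 7 indicates a seasonal period of 7.

7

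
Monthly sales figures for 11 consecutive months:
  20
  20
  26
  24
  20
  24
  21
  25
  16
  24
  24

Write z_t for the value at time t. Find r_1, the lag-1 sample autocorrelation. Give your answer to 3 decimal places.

-0.395

Mean z̄ = (20 + 20 + 26 + 24 + 20 + 24 + 21 + 25 + 16 + 24 + 24)/11 = 22.1818
Numerator Σ_{t=1}^{10}(z_t−z̄)(z_{t+1}−z̄) = -35.3967
Denominator Σ(z_t−z̄)² = 89.6364
r_1 = -35.3967 / 89.6364 = -0.395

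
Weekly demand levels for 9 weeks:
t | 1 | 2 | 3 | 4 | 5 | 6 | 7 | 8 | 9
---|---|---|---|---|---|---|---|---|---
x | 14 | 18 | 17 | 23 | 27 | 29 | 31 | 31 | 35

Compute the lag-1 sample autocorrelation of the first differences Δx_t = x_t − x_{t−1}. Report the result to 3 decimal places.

First differences Δx: 4, -1, 6, 4, 2, 2, 0, 4
Mean of differences = 2.6250
Numerator Σ(Δx_t−Δx̄)(Δx_{t+1}−Δx̄) = -15.0156
Denominator Σ(Δx_t−Δx̄)² = 37.8750
r_1(Δx) = -15.0156 / 37.8750 = -0.396

-0.396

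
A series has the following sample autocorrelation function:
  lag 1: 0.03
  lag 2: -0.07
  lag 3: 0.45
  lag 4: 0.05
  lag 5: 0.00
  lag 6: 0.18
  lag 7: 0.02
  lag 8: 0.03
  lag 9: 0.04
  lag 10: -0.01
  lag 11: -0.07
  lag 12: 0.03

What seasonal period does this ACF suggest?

The largest autocorrelation is r_3 = 0.45, with a weaker echo at lag 6 (0.18); the remaining lags stay at or below 0.05.
The dominant spike at lag 3 indicates a seasonal period of 3.

3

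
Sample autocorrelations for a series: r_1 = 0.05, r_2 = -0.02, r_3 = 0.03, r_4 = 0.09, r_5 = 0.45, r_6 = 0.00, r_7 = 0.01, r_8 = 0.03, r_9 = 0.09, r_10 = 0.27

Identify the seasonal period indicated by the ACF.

5

The largest autocorrelation is r_5 = 0.45, with a weaker echo at lag 10 (0.27); the remaining lags stay at or below 0.09.
The dominant spike at lag 5 indicates a seasonal period of 5.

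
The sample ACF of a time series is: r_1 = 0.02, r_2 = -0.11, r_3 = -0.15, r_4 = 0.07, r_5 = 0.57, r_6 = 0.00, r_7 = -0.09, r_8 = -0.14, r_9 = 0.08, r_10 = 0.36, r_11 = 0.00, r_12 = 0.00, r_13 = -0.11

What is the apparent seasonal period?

5

The largest autocorrelation is r_5 = 0.57, with a weaker echo at lag 10 (0.36); the remaining lags stay at or below 0.08.
The dominant spike at lag 5 indicates a seasonal period of 5.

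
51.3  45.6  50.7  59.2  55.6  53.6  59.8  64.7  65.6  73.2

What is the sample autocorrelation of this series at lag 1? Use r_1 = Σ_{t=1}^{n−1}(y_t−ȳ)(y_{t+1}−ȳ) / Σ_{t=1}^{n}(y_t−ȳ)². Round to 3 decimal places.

Mean ȳ = (51.3 + 45.6 + 50.7 + 59.2 + 55.6 + 53.6 + 59.8 + 64.7 + 65.6 + 73.2)/10 = 57.9300
Numerator Σ_{t=1}^{9}(y_t−ȳ)(y_{t+1}−ȳ) = 342.4511
Denominator Σ(y_t−ȳ)² = 615.3810
r_1 = 342.4511 / 615.3810 = 0.556

0.556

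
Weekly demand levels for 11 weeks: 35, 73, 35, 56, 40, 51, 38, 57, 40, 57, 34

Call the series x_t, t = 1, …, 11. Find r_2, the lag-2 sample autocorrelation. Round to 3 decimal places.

Mean x̄ = (35 + 73 + 35 + 56 + 40 + 51 + 38 + 57 + 40 + 57 + 34)/11 = 46.9091
Numerator Σ_{t=1}^{9}(x_t−x̄)(x_{t+2}−x̄) = 853.8926
Denominator Σ(x_t−x̄)² = 1608.9091
r_2 = 853.8926 / 1608.9091 = 0.531

0.531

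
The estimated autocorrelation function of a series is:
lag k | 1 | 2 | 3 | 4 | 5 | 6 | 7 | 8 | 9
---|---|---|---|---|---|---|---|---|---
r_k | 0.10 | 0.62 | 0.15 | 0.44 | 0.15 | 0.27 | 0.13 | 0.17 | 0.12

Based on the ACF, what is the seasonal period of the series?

The largest autocorrelation is r_2 = 0.62, with weaker echoes at lags 4 (0.44), 6 (0.27) and 8 (0.17); the remaining lags stay at or below 0.15.
The dominant spike at lag 2 indicates a seasonal period of 2.

2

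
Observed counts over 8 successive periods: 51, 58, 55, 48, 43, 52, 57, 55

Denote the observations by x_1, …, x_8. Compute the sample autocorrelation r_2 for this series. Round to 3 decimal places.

-0.543

Mean x̄ = (51 + 58 + 55 + 48 + 43 + 52 + 57 + 55)/8 = 52.3750
Deviations from mean: -1.3750, 5.6250, 2.6250, -4.3750, -9.3750, -0.3750, 4.6250, 2.6250
Numerator Σ_{t=1}^{6}(x_t−x̄)(x_{t+2}−x̄) = -95.5313
Denominator Σ(x_t−x̄)² = 175.8750
r_2 = -95.5313 / 175.8750 = -0.543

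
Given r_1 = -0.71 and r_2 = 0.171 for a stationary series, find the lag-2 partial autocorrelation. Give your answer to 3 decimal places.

φ_{22} = (r_2 − r_1²) / (1 − r_1²)
r_1² = (-0.71)² = 0.5041
Numerator = 0.171 − 0.5041 = -0.3331; denominator = 1 − 0.5041 = 0.4959
φ_{22} = -0.3331 / 0.4959 = -0.672

-0.672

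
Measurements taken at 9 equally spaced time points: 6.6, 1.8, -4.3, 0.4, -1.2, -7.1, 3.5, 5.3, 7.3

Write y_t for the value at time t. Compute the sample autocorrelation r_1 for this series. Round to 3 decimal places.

Mean ȳ = (6.6 + 1.8 − 4.3 + 0.4 − 1.2 − 7.1 + 3.5 + 5.3 + 7.3)/9 = 1.3667
Numerator Σ_{t=1}^{8}(y_t−ȳ)(y_{t+1}−ȳ) = 43.1689
Denominator Σ(y_t−ȳ)² = 194.1200
r_1 = 43.1689 / 194.1200 = 0.222

0.222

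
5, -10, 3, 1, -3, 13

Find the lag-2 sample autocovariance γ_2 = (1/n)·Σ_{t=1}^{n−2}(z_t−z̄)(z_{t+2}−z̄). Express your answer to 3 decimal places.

Mean z̄ = (5 − 10 + 3 + 1 − 3 + 13)/6 = 1.5000
Σ_{t=1}^{4}(z_t−z̄)(z_{t+2}−z̄) = -1.5000
γ_2 = -1.5000 / 6 = -0.250

-0.250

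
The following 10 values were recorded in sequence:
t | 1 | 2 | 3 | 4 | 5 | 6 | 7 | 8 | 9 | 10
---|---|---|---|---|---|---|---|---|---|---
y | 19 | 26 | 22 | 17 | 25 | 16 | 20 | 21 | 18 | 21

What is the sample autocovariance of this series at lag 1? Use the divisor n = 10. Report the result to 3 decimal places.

Mean ȳ = (19 + 26 + 22 + 17 + 25 + 16 + 20 + 21 + 18 + 21)/10 = 20.5000
Σ_{t=1}^{9}(y_t−ȳ)(y_{t+1}−ȳ) = -41.7500
γ_1 = -41.7500 / 10 = -4.175

-4.175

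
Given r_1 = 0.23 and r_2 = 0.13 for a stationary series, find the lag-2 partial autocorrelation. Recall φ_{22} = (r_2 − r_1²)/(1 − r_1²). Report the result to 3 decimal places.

0.081

φ_{22} = (r_2 − r_1²) / (1 − r_1²)
r_1² = (0.23)² = 0.0529
Numerator = 0.13 − 0.0529 = 0.0771; denominator = 1 − 0.0529 = 0.9471
φ_{22} = 0.0771 / 0.9471 = 0.081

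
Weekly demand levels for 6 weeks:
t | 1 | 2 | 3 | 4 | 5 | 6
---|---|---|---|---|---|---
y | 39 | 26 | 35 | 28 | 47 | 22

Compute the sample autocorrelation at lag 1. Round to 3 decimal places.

-0.672

Mean ȳ = (39 + 26 + 35 + 28 + 47 + 22)/6 = 32.8333
Deviations from mean: 6.1667, -6.8333, 2.1667, -4.8333, 14.1667, -10.8333
Σ(y_t−ȳ)(y_{t+1}−ȳ) = (-42.1389) + (-14.8056) + (-10.4722) + (-68.4722) + (-153.4722) = -289.3611
Denominator Σ(y_t−ȳ)² = 430.8333
r_1 = -289.3611 / 430.8333 = -0.672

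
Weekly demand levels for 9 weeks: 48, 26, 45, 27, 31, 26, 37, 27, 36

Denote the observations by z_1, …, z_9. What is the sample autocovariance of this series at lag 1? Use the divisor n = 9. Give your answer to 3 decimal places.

-33.049

Mean z̄ = (48 + 26 + 45 + 27 + 31 + 26 + 37 + 27 + 36)/9 = 33.6667
Σ_{t=1}^{8}(z_t−z̄)(z_{t+1}−z̄) = -297.4444
γ_1 = -297.4444 / 9 = -33.049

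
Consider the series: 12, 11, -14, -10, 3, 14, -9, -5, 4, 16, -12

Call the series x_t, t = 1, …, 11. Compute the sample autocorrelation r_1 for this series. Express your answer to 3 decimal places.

-0.085

Mean x̄ = (12 + 11 − 14 − 10 + 3 + 14 − 9 − 5 + 4 + 16 − 12)/11 = 0.9091
Numerator Σ_{t=1}^{10}(x_t−x̄)(x_{t+1}−x̄) = -108.9174
Denominator Σ(x_t−x̄)² = 1278.9091
r_1 = -108.9174 / 1278.9091 = -0.085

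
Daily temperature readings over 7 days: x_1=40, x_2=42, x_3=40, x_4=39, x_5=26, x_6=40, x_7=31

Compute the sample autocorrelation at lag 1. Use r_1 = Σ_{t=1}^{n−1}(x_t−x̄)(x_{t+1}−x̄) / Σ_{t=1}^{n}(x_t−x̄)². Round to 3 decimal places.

-0.173

Mean x̄ = (40 + 42 + 40 + 39 + 26 + 40 + 31)/7 = 36.8571
Deviations from mean: 3.1429, 5.1429, 3.1429, 2.1429, -10.8571, 3.1429, -5.8571
Numerator Σ_{t=1}^{6}(x_t−x̄)(x_{t+1}−x̄) = -36.7347
Denominator Σ(x_t−x̄)² = 212.8571
r_1 = -36.7347 / 212.8571 = -0.173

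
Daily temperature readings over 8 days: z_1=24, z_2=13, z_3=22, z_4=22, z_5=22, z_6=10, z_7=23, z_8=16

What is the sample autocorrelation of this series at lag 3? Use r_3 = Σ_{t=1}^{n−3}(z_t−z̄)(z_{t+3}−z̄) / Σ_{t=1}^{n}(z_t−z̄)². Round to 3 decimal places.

Mean z̄ = (24 + 13 + 22 + 22 + 22 + 10 + 23 + 16)/8 = 19.0000
Σ(z_t−z̄)(z_{t+3}−z̄) = (15.0000) + (-18.0000) + (-27.0000) + (12.0000) + (-9.0000) = -27.0000
Denominator Σ(z_t−z̄)² = 194.0000
r_3 = -27.0000 / 194.0000 = -0.139

-0.139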